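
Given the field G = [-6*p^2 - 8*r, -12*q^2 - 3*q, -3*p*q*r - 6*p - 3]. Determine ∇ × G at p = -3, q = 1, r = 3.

(27, 7, 0)

(∇×G)₁ = ∂G₃/∂q − ∂G₂/∂r = -3*p*r
(∇×G)₂ = ∂G₁/∂r − ∂G₃/∂p = 3*q*r - 2
(∇×G)₃ = ∂G₂/∂p − ∂G₁/∂q = 0
∇×G = (-3*p*r, 3*q*r - 2, 0)
At (-3, 1, 3): (27, 7, 0).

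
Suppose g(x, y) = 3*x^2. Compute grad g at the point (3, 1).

∂g/∂x = 6*x
∂g/∂y = 0
∇g = (6*x, 0)
At (3, 1): (18, 0).

(18, 0)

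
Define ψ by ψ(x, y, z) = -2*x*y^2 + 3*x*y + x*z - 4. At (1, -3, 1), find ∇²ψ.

∂²ψ/∂x² = 0
∂²ψ/∂y² = -4*x
∂²ψ/∂z² = 0
∇²ψ = -4*x
At (1, -3, 1): -4.

-4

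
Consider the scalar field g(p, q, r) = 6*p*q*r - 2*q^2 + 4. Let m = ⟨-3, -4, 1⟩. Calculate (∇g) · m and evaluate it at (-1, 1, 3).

28

∂g/∂p = 6*q*r
∂g/∂q = 6*p*r - 4*q
∂g/∂r = 6*p*q
∇g at (-1, 1, 3) = (18, -22, -6)
∇g · m = (18)(-3) + (-22)(-4) + (-6)(1) = 28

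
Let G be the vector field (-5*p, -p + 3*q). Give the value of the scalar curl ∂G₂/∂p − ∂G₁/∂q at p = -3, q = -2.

∂G₂/∂p = -1
∂G₁/∂q = 0
Scalar curl = -1
At (-3, -2): -1.

-1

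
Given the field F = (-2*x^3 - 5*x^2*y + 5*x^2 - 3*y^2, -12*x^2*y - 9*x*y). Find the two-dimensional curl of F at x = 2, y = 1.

∂F₂/∂x = -24*x*y - 9*y
∂F₁/∂y = -5*x^2 - 6*y
Scalar curl = 5*x^2 - 24*x*y - 3*y
At (2, 1): -31.

-31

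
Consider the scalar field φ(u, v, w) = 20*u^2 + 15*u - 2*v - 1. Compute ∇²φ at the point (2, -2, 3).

40

∂²φ/∂u² = 40
∂²φ/∂v² = 0
∂²φ/∂w² = 0
∇²φ = 40
At (2, -2, 3): 40.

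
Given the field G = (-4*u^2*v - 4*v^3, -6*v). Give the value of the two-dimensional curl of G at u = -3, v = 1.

48

∂G₂/∂u = 0
∂G₁/∂v = -4*u^2 - 12*v^2
Scalar curl = 4*u^2 + 12*v^2
At (-3, 1): 48.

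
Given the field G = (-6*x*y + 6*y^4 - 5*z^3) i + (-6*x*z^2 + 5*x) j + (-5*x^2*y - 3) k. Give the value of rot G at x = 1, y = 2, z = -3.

(∇×G)₁ = ∂G₃/∂y − ∂G₂/∂z = -5*x^2 + 12*x*z
(∇×G)₂ = ∂G₁/∂z − ∂G₃/∂x = 10*x*y - 15*z^2
(∇×G)₃ = ∂G₂/∂x − ∂G₁/∂y = 6*x - 24*y^3 - 6*z^2 + 5
∇×G = (-5*x^2 + 12*x*z, 10*x*y - 15*z^2, 6*x - 24*y^3 - 6*z^2 + 5)
At (1, 2, -3): (-41, -115, -235).

(-41, -115, -235)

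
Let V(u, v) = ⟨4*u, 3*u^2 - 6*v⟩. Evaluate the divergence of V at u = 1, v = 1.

∂V₁/∂u = 4
∂V₂/∂v = -6
∇·V = -2
At (1, 1): -2.

-2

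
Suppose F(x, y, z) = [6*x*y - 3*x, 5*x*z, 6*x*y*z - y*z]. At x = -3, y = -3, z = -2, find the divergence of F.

∂F₁/∂x = 6*y - 3
∂F₂/∂y = 0
∂F₃/∂z = 6*x*y - y
∇·F = 6*x*y + 5*y - 3
At (-3, -3, -2): 36.

36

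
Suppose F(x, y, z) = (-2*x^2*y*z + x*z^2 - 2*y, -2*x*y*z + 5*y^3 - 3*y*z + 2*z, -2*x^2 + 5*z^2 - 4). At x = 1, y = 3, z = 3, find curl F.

(13, 4, -10)

(∇×F)₁ = ∂F₃/∂y − ∂F₂/∂z = 2*x*y + 3*y - 2
(∇×F)₂ = ∂F₁/∂z − ∂F₃/∂x = -2*x^2*y + 2*x*z + 4*x
(∇×F)₃ = ∂F₂/∂x − ∂F₁/∂y = 2*x^2*z - 2*y*z + 2
∇×F = (2*x*y + 3*y - 2, -2*x^2*y + 2*x*z + 4*x, 2*x^2*z - 2*y*z + 2)
At (1, 3, 3): (13, 4, -10).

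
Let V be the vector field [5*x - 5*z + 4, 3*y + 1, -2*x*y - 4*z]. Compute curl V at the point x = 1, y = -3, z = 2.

(-2, -11, 0)

(∇×V)₁ = ∂V₃/∂y − ∂V₂/∂z = -2*x
(∇×V)₂ = ∂V₁/∂z − ∂V₃/∂x = 2*y - 5
(∇×V)₃ = ∂V₂/∂x − ∂V₁/∂y = 0
∇×V = (-2*x, 2*y - 5, 0)
At (1, -3, 2): (-2, -11, 0).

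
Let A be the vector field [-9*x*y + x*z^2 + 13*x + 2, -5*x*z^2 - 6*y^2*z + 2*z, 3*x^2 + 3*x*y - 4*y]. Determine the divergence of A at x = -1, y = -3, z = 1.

77

∂A₁/∂x = -9*y + z^2 + 13
∂A₂/∂y = -12*y*z
∂A₃/∂z = 0
∇·A = -12*y*z - 9*y + z^2 + 13
At (-1, -3, 1): 77.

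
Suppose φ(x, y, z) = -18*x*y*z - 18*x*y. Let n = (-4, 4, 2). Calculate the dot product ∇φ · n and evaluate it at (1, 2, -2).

∂φ/∂x = -18*y*z - 18*y
∂φ/∂y = -18*x*z - 18*x
∂φ/∂z = -18*x*y
∇φ at (1, 2, -2) = (36, 18, -36)
∇φ · n = (36)(-4) + (18)(4) + (-36)(2) = -144

-144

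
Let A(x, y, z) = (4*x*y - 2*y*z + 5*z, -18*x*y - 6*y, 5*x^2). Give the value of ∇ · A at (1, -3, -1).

-36

∂A₁/∂x = 4*y
∂A₂/∂y = -18*x - 6
∂A₃/∂z = 0
∇·A = -18*x + 4*y - 6
At (1, -3, -1): -36.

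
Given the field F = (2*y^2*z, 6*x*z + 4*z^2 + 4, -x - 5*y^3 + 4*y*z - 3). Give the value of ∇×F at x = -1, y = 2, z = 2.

(-62, 9, -4)

(∇×F)₁ = ∂F₃/∂y − ∂F₂/∂z = -6*x - 15*y^2 - 4*z
(∇×F)₂ = ∂F₁/∂z − ∂F₃/∂x = 2*y^2 + 1
(∇×F)₃ = ∂F₂/∂x − ∂F₁/∂y = -4*y*z + 6*z
∇×F = (-6*x - 15*y^2 - 4*z, 2*y^2 + 1, -4*y*z + 6*z)
At (-1, 2, 2): (-62, 9, -4).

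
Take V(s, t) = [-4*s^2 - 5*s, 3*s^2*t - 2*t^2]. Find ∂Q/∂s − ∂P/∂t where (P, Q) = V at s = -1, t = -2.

∂V₂/∂s = 6*s*t
∂V₁/∂t = 0
Scalar curl = 6*s*t
At (-1, -2): 12.

12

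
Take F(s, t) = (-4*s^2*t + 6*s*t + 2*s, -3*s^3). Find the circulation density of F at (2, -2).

-32

∂F₂/∂s = -9*s^2
∂F₁/∂t = -4*s^2 + 6*s
Scalar curl = -5*s^2 - 6*s
At (2, -2): -32.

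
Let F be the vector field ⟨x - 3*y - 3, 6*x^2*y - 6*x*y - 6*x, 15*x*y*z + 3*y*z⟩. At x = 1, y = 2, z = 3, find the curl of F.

(∇×F)₁ = ∂F₃/∂y − ∂F₂/∂z = 15*x*z + 3*z
(∇×F)₂ = ∂F₁/∂z − ∂F₃/∂x = -15*y*z
(∇×F)₃ = ∂F₂/∂x − ∂F₁/∂y = 12*x*y - 6*y - 3
∇×F = (15*x*z + 3*z, -15*y*z, 12*x*y - 6*y - 3)
At (1, 2, 3): (54, -90, 9).

(54, -90, 9)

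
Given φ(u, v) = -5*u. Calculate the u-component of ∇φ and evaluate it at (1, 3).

(∇φ)_1 = ∂φ/∂u = -5
At (1, 3): -5.

-5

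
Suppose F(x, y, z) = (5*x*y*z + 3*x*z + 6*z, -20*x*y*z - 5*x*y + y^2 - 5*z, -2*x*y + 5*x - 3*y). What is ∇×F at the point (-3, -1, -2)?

(∇×F)₁ = ∂F₃/∂y − ∂F₂/∂z = 20*x*y - 2*x + 2
(∇×F)₂ = ∂F₁/∂z − ∂F₃/∂x = 5*x*y + 3*x + 2*y + 1
(∇×F)₃ = ∂F₂/∂x − ∂F₁/∂y = -5*x*z - 20*y*z - 5*y
∇×F = (20*x*y - 2*x + 2, 5*x*y + 3*x + 2*y + 1, -5*x*z - 20*y*z - 5*y)
At (-3, -1, -2): (68, 5, -65).

(68, 5, -65)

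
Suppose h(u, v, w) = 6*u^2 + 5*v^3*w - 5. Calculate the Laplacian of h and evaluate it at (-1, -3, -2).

192

∂²h/∂u² = 12
∂²h/∂v² = 30*v*w
∂²h/∂w² = 0
∇²h = 30*v*w + 12
At (-1, -3, -2): 192.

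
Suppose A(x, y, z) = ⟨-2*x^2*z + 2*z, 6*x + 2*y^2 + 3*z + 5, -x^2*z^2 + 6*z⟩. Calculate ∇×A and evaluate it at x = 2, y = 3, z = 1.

(-3, -2, 6)

(∇×A)₁ = ∂A₃/∂y − ∂A₂/∂z = -3
(∇×A)₂ = ∂A₁/∂z − ∂A₃/∂x = -2*x^2 + 2*x*z^2 + 2
(∇×A)₃ = ∂A₂/∂x − ∂A₁/∂y = 6
∇×A = (-3, -2*x^2 + 2*x*z^2 + 2, 6)
At (2, 3, 1): (-3, -2, 6).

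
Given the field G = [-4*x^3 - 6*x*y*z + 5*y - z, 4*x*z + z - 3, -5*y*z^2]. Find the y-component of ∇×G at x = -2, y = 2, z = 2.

23

(∇×G)_2 = ∂G₁/∂z − ∂G₃/∂x
= -6*x*y - 1 − (0)
= -6*x*y - 1
At (-2, 2, 2): 23.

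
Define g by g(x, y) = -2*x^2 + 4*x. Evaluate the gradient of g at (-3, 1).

∂g/∂x = -4*x + 4
∂g/∂y = 0
∇g = (-4*x + 4, 0)
At (-3, 1): (16, 0).

(16, 0)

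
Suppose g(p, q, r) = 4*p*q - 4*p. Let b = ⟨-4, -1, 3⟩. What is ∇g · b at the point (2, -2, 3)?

∂g/∂p = 4*q - 4
∂g/∂q = 4*p
∂g/∂r = 0
∇g at (2, -2, 3) = (-12, 8, 0)
∇g · b = (-12)(-4) + (8)(-1) + (0)(3) = 40

40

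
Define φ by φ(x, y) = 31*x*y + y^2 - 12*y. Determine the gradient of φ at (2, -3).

(-93, 44)

∂φ/∂x = 31*y
∂φ/∂y = 31*x + 2*y - 12
∇φ = (31*y, 31*x + 2*y - 12)
At (2, -3): (-93, 44).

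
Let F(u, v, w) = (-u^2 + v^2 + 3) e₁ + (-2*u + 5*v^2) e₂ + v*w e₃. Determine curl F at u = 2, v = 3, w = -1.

(∇×F)₁ = ∂F₃/∂v − ∂F₂/∂w = w
(∇×F)₂ = ∂F₁/∂w − ∂F₃/∂u = 0
(∇×F)₃ = ∂F₂/∂u − ∂F₁/∂v = -2*v - 2
∇×F = (w, 0, -2*v - 2)
At (2, 3, -1): (-1, 0, -8).

(-1, 0, -8)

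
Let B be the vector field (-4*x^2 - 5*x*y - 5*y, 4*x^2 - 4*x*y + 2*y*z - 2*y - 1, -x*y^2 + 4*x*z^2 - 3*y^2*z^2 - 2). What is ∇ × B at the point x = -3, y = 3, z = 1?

(∇×B)₁ = ∂B₃/∂y − ∂B₂/∂z = -2*x*y - 6*y*z^2 - 2*y
(∇×B)₂ = ∂B₁/∂z − ∂B₃/∂x = y^2 - 4*z^2
(∇×B)₃ = ∂B₂/∂x − ∂B₁/∂y = 13*x - 4*y + 5
∇×B = (-2*x*y - 6*y*z^2 - 2*y, y^2 - 4*z^2, 13*x - 4*y + 5)
At (-3, 3, 1): (-6, 5, -46).

(-6, 5, -46)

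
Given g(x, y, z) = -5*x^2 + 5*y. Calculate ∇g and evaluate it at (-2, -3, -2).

(20, 5, 0)

∂g/∂x = -10*x
∂g/∂y = 5
∂g/∂z = 0
∇g = (-10*x, 5, 0)
At (-2, -3, -2): (20, 5, 0).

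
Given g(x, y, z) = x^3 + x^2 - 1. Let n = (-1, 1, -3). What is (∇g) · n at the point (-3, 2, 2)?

-21

∂g/∂x = 3*x^2 + 2*x
∂g/∂y = 0
∂g/∂z = 0
∇g at (-3, 2, 2) = (21, 0, 0)
∇g · n = (21)(-1) + (0)(1) + (0)(-3) = -21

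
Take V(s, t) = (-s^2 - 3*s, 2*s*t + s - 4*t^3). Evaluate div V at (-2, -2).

∂V₁/∂s = -2*s - 3
∂V₂/∂t = 2*s - 12*t^2
∇·V = -12*t^2 - 3
At (-2, -2): -51.

-51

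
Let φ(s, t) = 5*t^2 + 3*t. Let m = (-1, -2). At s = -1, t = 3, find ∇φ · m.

-66

∂φ/∂s = 0
∂φ/∂t = 10*t + 3
∇φ at (-1, 3) = (0, 33)
∇φ · m = (0)(-1) + (33)(-2) = -66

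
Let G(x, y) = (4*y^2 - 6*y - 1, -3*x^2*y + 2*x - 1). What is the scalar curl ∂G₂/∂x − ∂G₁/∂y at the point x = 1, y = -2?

36

∂G₂/∂x = -6*x*y + 2
∂G₁/∂y = 8*y - 6
Scalar curl = -6*x*y - 8*y + 8
At (1, -2): 36.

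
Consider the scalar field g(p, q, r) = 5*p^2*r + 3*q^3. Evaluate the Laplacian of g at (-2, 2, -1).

26

∂²g/∂p² = 10*r
∂²g/∂q² = 18*q
∂²g/∂r² = 0
∇²g = 18*q + 10*r
At (-2, 2, -1): 26.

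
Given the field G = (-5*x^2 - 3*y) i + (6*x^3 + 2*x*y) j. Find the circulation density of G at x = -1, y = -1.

19

∂G₂/∂x = 18*x^2 + 2*y
∂G₁/∂y = -3
Scalar curl = 18*x^2 + 2*y + 3
At (-1, -1): 19.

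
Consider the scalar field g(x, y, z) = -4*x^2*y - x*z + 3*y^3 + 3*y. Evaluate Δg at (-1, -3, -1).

∂²g/∂x² = -8*y
∂²g/∂y² = 18*y
∂²g/∂z² = 0
∇²g = 10*y
At (-1, -3, -1): -30.

-30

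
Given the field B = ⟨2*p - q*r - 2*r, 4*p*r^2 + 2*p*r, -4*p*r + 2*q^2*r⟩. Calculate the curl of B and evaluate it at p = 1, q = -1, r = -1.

(10, -5, 1)

(∇×B)₁ = ∂B₃/∂q − ∂B₂/∂r = -8*p*r - 2*p + 4*q*r
(∇×B)₂ = ∂B₁/∂r − ∂B₃/∂p = -q + 4*r - 2
(∇×B)₃ = ∂B₂/∂p − ∂B₁/∂q = 4*r^2 + 3*r
∇×B = (-8*p*r - 2*p + 4*q*r, -q + 4*r - 2, 4*r^2 + 3*r)
At (1, -1, -1): (10, -5, 1).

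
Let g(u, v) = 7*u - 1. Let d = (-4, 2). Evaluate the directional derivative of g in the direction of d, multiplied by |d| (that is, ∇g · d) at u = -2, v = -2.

-28

∂g/∂u = 7
∂g/∂v = 0
∇g at (-2, -2) = (7, 0)
∇g · d = (7)(-4) + (0)(2) = -28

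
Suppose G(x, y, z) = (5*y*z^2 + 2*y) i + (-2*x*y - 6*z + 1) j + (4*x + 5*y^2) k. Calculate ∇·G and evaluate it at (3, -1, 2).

∂G₁/∂x = 0
∂G₂/∂y = -2*x
∂G₃/∂z = 0
∇·G = -2*x
At (3, -1, 2): -6.

-6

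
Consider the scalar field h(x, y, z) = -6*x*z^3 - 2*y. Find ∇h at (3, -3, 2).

(-48, -2, -216)

∂h/∂x = -6*z^3
∂h/∂y = -2
∂h/∂z = -18*x*z^2
∇h = (-6*z^3, -2, -18*x*z^2)
At (3, -3, 2): (-48, -2, -216).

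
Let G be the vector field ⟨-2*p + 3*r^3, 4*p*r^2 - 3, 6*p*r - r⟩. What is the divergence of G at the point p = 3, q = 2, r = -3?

∂G₁/∂p = -2
∂G₂/∂q = 0
∂G₃/∂r = 6*p - 1
∇·G = 6*p - 3
At (3, 2, -3): 15.

15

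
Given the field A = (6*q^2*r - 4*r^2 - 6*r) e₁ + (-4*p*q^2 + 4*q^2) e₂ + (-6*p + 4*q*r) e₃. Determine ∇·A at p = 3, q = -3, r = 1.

36

∂A₁/∂p = 0
∂A₂/∂q = -8*p*q + 8*q
∂A₃/∂r = 4*q
∇·A = -8*p*q + 12*q
At (3, -3, 1): 36.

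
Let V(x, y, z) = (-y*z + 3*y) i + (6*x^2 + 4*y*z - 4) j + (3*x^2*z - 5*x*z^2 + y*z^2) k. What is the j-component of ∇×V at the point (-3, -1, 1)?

(∇×V)_2 = ∂V₁/∂z − ∂V₃/∂x
= -y − (6*x*z - 5*z^2)
= -6*x*z - y + 5*z^2
At (-3, -1, 1): 24.

24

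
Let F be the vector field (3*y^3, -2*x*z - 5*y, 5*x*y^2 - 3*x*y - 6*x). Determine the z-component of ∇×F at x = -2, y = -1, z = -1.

(∇×F)_3 = ∂F₂/∂x − ∂F₁/∂y
= -2*z − (9*y^2)
= -9*y^2 - 2*z
At (-2, -1, -1): -7.

-7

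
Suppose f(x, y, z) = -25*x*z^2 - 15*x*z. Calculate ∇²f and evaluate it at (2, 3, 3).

∂²f/∂x² = 0
∂²f/∂y² = 0
∂²f/∂z² = -50*x
∇²f = -50*x
At (2, 3, 3): -100.

-100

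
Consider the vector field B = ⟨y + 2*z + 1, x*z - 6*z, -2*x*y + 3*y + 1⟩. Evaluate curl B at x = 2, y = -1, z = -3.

(∇×B)₁ = ∂B₃/∂y − ∂B₂/∂z = -3*x + 9
(∇×B)₂ = ∂B₁/∂z − ∂B₃/∂x = 2*y + 2
(∇×B)₃ = ∂B₂/∂x − ∂B₁/∂y = z - 1
∇×B = (-3*x + 9, 2*y + 2, z - 1)
At (2, -1, -3): (3, 0, -4).

(3, 0, -4)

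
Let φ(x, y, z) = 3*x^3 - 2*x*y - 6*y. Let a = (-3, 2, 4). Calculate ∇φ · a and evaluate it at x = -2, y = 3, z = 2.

∂φ/∂x = 9*x^2 - 2*y
∂φ/∂y = -2*x - 6
∂φ/∂z = 0
∇φ at (-2, 3, 2) = (30, -2, 0)
∇φ · a = (30)(-3) + (-2)(2) + (0)(4) = -94

-94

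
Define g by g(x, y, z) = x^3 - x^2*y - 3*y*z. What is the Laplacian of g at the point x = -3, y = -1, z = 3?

∂²g/∂x² = 2*(3*x - y)
∂²g/∂y² = 0
∂²g/∂z² = 0
∇²g = 6*x - 2*y
At (-3, -1, 3): -16.

-16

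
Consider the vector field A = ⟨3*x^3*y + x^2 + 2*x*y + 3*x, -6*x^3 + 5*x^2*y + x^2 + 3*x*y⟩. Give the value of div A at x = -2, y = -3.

∂A₁/∂x = 9*x^2*y + 2*x + 2*y + 3
∂A₂/∂y = 5*x^2 + 3*x
∇·A = 9*x^2*y + 5*x^2 + 5*x + 2*y + 3
At (-2, -3): -101.

-101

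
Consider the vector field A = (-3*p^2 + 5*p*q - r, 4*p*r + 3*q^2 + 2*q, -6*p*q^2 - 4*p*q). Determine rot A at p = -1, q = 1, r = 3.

(∇×A)₁ = ∂A₃/∂q − ∂A₂/∂r = -12*p*q - 8*p
(∇×A)₂ = ∂A₁/∂r − ∂A₃/∂p = 6*q^2 + 4*q - 1
(∇×A)₃ = ∂A₂/∂p − ∂A₁/∂q = -5*p + 4*r
∇×A = (-12*p*q - 8*p, 6*q^2 + 4*q - 1, -5*p + 4*r)
At (-1, 1, 3): (20, 9, 17).

(20, 9, 17)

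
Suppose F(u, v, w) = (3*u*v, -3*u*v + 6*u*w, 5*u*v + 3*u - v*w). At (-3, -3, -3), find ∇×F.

(∇×F)₁ = ∂F₃/∂v − ∂F₂/∂w = -u - w
(∇×F)₂ = ∂F₁/∂w − ∂F₃/∂u = -5*v - 3
(∇×F)₃ = ∂F₂/∂u − ∂F₁/∂v = -3*u - 3*v + 6*w
∇×F = (-u - w, -5*v - 3, -3*u - 3*v + 6*w)
At (-3, -3, -3): (6, 12, 0).

(6, 12, 0)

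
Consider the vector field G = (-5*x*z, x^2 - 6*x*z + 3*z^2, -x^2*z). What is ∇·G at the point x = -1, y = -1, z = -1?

∂G₁/∂x = -5*z
∂G₂/∂y = 0
∂G₃/∂z = -x^2
∇·G = -x^2 - 5*z
At (-1, -1, -1): 4.

4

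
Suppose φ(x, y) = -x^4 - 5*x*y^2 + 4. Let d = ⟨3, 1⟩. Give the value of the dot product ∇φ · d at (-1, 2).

∂φ/∂x = -4*x^3 - 5*y^2
∂φ/∂y = -10*x*y
∇φ at (-1, 2) = (-16, 20)
∇φ · d = (-16)(3) + (20)(1) = -28

-28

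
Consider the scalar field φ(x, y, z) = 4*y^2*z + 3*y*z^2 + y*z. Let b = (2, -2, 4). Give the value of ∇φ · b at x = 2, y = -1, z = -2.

8

∂φ/∂x = 0
∂φ/∂y = 8*y*z + 3*z^2 + z
∂φ/∂z = 4*y^2 + 6*y*z + y
∇φ at (2, -1, -2) = (0, 26, 15)
∇φ · b = (0)(2) + (26)(-2) + (15)(4) = 8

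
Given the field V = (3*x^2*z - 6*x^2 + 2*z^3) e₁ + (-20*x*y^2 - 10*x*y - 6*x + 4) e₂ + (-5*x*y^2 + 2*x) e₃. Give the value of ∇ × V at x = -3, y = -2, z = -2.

(∇×V)₁ = ∂V₃/∂y − ∂V₂/∂z = -10*x*y
(∇×V)₂ = ∂V₁/∂z − ∂V₃/∂x = 3*x^2 + 5*y^2 + 6*z^2 - 2
(∇×V)₃ = ∂V₂/∂x − ∂V₁/∂y = -20*y^2 - 10*y - 6
∇×V = (-10*x*y, 3*x^2 + 5*y^2 + 6*z^2 - 2, -20*y^2 - 10*y - 6)
At (-3, -2, -2): (-60, 69, -66).

(-60, 69, -66)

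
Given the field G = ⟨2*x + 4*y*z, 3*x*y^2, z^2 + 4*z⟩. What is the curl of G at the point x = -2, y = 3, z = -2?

(∇×G)₁ = ∂G₃/∂y − ∂G₂/∂z = 0
(∇×G)₂ = ∂G₁/∂z − ∂G₃/∂x = 4*y
(∇×G)₃ = ∂G₂/∂x − ∂G₁/∂y = 3*y^2 - 4*z
∇×G = (0, 4*y, 3*y^2 - 4*z)
At (-2, 3, -2): (0, 12, 35).

(0, 12, 35)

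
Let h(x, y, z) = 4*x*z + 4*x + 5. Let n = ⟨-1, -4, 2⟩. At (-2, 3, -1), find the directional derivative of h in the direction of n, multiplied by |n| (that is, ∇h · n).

-16

∂h/∂x = 4*z + 4
∂h/∂y = 0
∂h/∂z = 4*x
∇h at (-2, 3, -1) = (0, 0, -8)
∇h · n = (0)(-1) + (0)(-4) + (-8)(2) = -16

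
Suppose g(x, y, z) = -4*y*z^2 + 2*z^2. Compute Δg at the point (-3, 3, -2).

-20

∂²g/∂x² = 0
∂²g/∂y² = 0
∂²g/∂z² = 4*(-2*y + 1)
∇²g = -8*y + 4
At (-3, 3, -2): -20.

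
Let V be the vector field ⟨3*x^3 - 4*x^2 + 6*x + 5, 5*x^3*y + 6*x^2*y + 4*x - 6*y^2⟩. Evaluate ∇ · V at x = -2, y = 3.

6

∂V₁/∂x = 9*x^2 - 8*x + 6
∂V₂/∂y = 5*x^3 + 6*x^2 - 12*y
∇·V = 5*x^3 + 15*x^2 - 8*x - 12*y + 6
At (-2, 3): 6.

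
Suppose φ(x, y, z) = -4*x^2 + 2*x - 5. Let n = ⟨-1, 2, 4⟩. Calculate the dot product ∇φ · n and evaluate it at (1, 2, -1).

6

∂φ/∂x = -8*x + 2
∂φ/∂y = 0
∂φ/∂z = 0
∇φ at (1, 2, -1) = (-6, 0, 0)
∇φ · n = (-6)(-1) + (0)(2) + (0)(4) = 6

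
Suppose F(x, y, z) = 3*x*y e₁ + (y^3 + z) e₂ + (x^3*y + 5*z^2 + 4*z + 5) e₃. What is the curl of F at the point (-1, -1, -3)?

(-2, 3, 3)

(∇×F)₁ = ∂F₃/∂y − ∂F₂/∂z = x^3 - 1
(∇×F)₂ = ∂F₁/∂z − ∂F₃/∂x = -3*x^2*y
(∇×F)₃ = ∂F₂/∂x − ∂F₁/∂y = -3*x
∇×F = (x^3 - 1, -3*x^2*y, -3*x)
At (-1, -1, -3): (-2, 3, 3).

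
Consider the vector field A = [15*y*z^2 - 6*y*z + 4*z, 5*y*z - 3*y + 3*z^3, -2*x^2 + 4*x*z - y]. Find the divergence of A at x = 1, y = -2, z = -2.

∂A₁/∂x = 0
∂A₂/∂y = 5*z - 3
∂A₃/∂z = 4*x
∇·A = 4*x + 5*z - 3
At (1, -2, -2): -9.

-9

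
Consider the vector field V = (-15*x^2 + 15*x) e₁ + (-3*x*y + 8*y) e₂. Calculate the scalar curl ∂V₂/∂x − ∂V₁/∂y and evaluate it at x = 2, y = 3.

∂V₂/∂x = -3*y
∂V₁/∂y = 0
Scalar curl = -3*y
At (2, 3): -9.

-9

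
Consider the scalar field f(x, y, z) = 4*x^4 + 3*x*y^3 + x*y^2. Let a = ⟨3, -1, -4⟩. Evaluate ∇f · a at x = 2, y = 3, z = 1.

480

∂f/∂x = 16*x^3 + 3*y^3 + y^2
∂f/∂y = 9*x*y^2 + 2*x*y
∂f/∂z = 0
∇f at (2, 3, 1) = (218, 174, 0)
∇f · a = (218)(3) + (174)(-1) + (0)(-4) = 480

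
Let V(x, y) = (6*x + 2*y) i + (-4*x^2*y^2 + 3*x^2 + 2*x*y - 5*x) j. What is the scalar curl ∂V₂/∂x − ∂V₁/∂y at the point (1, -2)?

-37

∂V₂/∂x = -8*x*y^2 + 6*x + 2*y - 5
∂V₁/∂y = 2
Scalar curl = -8*x*y^2 + 6*x + 2*y - 7
At (1, -2): -37.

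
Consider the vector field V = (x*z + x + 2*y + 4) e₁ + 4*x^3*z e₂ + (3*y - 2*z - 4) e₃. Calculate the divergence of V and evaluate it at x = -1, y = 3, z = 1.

0

∂V₁/∂x = z + 1
∂V₂/∂y = 0
∂V₃/∂z = -2
∇·V = z - 1
At (-1, 3, 1): 0.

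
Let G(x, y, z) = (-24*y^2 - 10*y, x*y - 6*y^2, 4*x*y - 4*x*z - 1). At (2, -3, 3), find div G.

∂G₁/∂x = 0
∂G₂/∂y = x - 12*y
∂G₃/∂z = -4*x
∇·G = -3*x - 12*y
At (2, -3, 3): 30.

30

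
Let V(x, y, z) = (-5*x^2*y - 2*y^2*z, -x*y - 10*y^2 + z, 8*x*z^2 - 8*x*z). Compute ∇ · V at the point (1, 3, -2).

∂V₁/∂x = -10*x*y
∂V₂/∂y = -x - 20*y
∂V₃/∂z = 16*x*z - 8*x
∇·V = -10*x*y + 16*x*z - 9*x - 20*y
At (1, 3, -2): -131.

-131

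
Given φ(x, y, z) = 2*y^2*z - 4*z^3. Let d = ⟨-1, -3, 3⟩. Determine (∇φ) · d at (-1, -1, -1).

∂φ/∂x = 0
∂φ/∂y = 4*y*z
∂φ/∂z = 2*y^2 - 12*z^2
∇φ at (-1, -1, -1) = (0, 4, -10)
∇φ · d = (0)(-1) + (4)(-3) + (-10)(3) = -42

-42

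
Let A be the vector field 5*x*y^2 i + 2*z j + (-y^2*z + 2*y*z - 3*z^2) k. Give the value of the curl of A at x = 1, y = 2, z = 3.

(-8, 0, -20)

(∇×A)₁ = ∂A₃/∂y − ∂A₂/∂z = -2*y*z + 2*z - 2
(∇×A)₂ = ∂A₁/∂z − ∂A₃/∂x = 0
(∇×A)₃ = ∂A₂/∂x − ∂A₁/∂y = -10*x*y
∇×A = (-2*y*z + 2*z - 2, 0, -10*x*y)
At (1, 2, 3): (-8, 0, -20).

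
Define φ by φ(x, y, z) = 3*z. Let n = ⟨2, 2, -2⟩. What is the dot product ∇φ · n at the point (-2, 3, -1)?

-6

∂φ/∂x = 0
∂φ/∂y = 0
∂φ/∂z = 3
∇φ at (-2, 3, -1) = (0, 0, 3)
∇φ · n = (0)(2) + (0)(2) + (3)(-2) = -6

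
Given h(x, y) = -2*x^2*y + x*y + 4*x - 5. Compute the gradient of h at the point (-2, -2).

∂h/∂x = -4*x*y + y + 4
∂h/∂y = -2*x^2 + x
∇h = (-4*x*y + y + 4, -2*x^2 + x)
At (-2, -2): (-14, -10).

(-14, -10)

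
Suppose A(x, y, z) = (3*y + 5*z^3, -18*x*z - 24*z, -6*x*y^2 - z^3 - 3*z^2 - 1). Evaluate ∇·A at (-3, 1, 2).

-24

∂A₁/∂x = 0
∂A₂/∂y = 0
∂A₃/∂z = -3*z^2 - 6*z
∇·A = -3*z^2 - 6*z
At (-3, 1, 2): -24.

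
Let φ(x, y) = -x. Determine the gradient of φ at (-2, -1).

∂φ/∂x = -1
∂φ/∂y = 0
∇φ = (-1, 0)
At (-2, -1): (-1, 0).

(-1, 0)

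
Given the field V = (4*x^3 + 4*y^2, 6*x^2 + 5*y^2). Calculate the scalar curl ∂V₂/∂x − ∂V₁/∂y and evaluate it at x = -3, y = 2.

∂V₂/∂x = 12*x
∂V₁/∂y = 8*y
Scalar curl = 12*x - 8*y
At (-3, 2): -52.

-52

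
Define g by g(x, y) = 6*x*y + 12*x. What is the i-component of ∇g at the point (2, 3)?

(∇g)_1 = ∂g/∂x = 6*y + 12
At (2, 3): 30.

30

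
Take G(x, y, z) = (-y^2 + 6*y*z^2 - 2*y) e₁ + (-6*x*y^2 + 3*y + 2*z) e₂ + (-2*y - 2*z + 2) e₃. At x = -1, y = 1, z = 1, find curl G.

(-4, 12, -8)

(∇×G)₁ = ∂G₃/∂y − ∂G₂/∂z = -4
(∇×G)₂ = ∂G₁/∂z − ∂G₃/∂x = 12*y*z
(∇×G)₃ = ∂G₂/∂x − ∂G₁/∂y = -6*y^2 + 2*y - 6*z^2 + 2
∇×G = (-4, 12*y*z, -6*y^2 + 2*y - 6*z^2 + 2)
At (-1, 1, 1): (-4, 12, -8).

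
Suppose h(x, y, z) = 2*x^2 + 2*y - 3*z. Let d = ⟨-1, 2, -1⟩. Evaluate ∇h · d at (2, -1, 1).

-1

∂h/∂x = 4*x
∂h/∂y = 2
∂h/∂z = -3
∇h at (2, -1, 1) = (8, 2, -3)
∇h · d = (8)(-1) + (2)(2) + (-3)(-1) = -1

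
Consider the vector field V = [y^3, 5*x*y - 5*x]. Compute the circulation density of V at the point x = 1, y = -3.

∂V₂/∂x = 5*y - 5
∂V₁/∂y = 3*y^2
Scalar curl = -3*y^2 + 5*y - 5
At (1, -3): -47.

-47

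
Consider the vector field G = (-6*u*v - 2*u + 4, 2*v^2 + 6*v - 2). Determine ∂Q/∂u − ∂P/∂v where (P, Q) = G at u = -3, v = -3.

∂G₂/∂u = 0
∂G₁/∂v = -6*u
Scalar curl = 6*u
At (-3, -3): -18.

-18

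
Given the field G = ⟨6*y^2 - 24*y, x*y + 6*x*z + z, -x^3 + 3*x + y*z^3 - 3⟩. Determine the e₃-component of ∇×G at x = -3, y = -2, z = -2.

(∇×G)_3 = ∂G₂/∂x − ∂G₁/∂y
= y + 6*z − (12*y - 24)
= -11*y + 6*z + 24
At (-3, -2, -2): 34.

34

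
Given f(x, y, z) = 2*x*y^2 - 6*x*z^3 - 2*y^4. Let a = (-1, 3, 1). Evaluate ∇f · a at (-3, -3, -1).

786

∂f/∂x = 2*y^2 - 6*z^3
∂f/∂y = 4*x*y - 8*y^3
∂f/∂z = -18*x*z^2
∇f at (-3, -3, -1) = (24, 252, 54)
∇f · a = (24)(-1) + (252)(3) + (54)(1) = 786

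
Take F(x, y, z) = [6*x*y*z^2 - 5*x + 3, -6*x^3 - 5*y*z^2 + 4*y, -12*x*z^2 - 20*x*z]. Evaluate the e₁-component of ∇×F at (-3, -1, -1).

10

(∇×F)_1 = ∂F₃/∂y − ∂F₂/∂z
= 0 − (-10*y*z)
= 10*y*z
At (-3, -1, -1): 10.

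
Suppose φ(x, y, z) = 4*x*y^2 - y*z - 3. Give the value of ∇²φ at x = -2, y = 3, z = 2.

∂²φ/∂x² = 0
∂²φ/∂y² = 8*x
∂²φ/∂z² = 0
∇²φ = 8*x
At (-2, 3, 2): -16.

-16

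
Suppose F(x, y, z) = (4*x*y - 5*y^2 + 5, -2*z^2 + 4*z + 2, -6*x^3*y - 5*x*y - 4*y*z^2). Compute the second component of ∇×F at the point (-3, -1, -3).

(∇×F)_2 = ∂F₁/∂z − ∂F₃/∂x
= 0 − (-18*x^2*y - 5*y)
= 18*x^2*y + 5*y
At (-3, -1, -3): -167.

-167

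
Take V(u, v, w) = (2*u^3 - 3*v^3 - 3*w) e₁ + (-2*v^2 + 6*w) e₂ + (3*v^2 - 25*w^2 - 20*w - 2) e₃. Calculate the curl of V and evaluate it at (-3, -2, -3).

(∇×V)₁ = ∂V₃/∂v − ∂V₂/∂w = 6*v - 6
(∇×V)₂ = ∂V₁/∂w − ∂V₃/∂u = -3
(∇×V)₃ = ∂V₂/∂u − ∂V₁/∂v = 9*v^2
∇×V = (6*v - 6, -3, 9*v^2)
At (-3, -2, -3): (-18, -3, 36).

(-18, -3, 36)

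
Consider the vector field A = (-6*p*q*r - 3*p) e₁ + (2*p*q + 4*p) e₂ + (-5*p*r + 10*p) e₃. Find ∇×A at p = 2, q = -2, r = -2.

(0, 4, -24)

(∇×A)₁ = ∂A₃/∂q − ∂A₂/∂r = 0
(∇×A)₂ = ∂A₁/∂r − ∂A₃/∂p = -6*p*q + 5*r - 10
(∇×A)₃ = ∂A₂/∂p − ∂A₁/∂q = 6*p*r + 2*q + 4
∇×A = (0, -6*p*q + 5*r - 10, 6*p*r + 2*q + 4)
At (2, -2, -2): (0, 4, -24).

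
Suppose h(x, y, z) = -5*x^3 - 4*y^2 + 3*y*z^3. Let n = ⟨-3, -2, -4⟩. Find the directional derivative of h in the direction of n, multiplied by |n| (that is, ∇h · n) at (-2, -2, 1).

∂h/∂x = -15*x^2
∂h/∂y = -8*y + 3*z^3
∂h/∂z = 9*y*z^2
∇h at (-2, -2, 1) = (-60, 19, -18)
∇h · n = (-60)(-3) + (19)(-2) + (-18)(-4) = 214

214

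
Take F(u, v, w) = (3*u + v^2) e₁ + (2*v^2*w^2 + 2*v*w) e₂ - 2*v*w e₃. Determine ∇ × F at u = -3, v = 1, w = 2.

(∇×F)₁ = ∂F₃/∂v − ∂F₂/∂w = -4*v^2*w - 2*v - 2*w
(∇×F)₂ = ∂F₁/∂w − ∂F₃/∂u = 0
(∇×F)₃ = ∂F₂/∂u − ∂F₁/∂v = -2*v
∇×F = (-4*v^2*w - 2*v - 2*w, 0, -2*v)
At (-3, 1, 2): (-14, 0, -2).

(-14, 0, -2)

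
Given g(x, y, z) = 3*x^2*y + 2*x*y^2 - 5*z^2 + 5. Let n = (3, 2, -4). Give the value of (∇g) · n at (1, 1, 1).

∂g/∂x = 6*x*y + 2*y^2
∂g/∂y = 3*x^2 + 4*x*y
∂g/∂z = -10*z
∇g at (1, 1, 1) = (8, 7, -10)
∇g · n = (8)(3) + (7)(2) + (-10)(-4) = 78

78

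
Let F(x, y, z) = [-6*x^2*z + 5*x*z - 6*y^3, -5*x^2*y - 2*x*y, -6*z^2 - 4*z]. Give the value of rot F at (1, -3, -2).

(∇×F)₁ = ∂F₃/∂y − ∂F₂/∂z = 0
(∇×F)₂ = ∂F₁/∂z − ∂F₃/∂x = -6*x^2 + 5*x
(∇×F)₃ = ∂F₂/∂x − ∂F₁/∂y = -10*x*y + 18*y^2 - 2*y
∇×F = (0, -6*x^2 + 5*x, -10*x*y + 18*y^2 - 2*y)
At (1, -3, -2): (0, -1, 198).

(0, -1, 198)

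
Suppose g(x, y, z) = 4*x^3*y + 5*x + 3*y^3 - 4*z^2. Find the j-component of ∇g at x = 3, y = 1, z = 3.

117

(∇g)_2 = ∂g/∂y = 4*x^3 + 9*y^2
At (3, 1, 3): 117.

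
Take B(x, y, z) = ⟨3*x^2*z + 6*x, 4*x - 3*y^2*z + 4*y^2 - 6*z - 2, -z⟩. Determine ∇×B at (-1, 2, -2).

(∇×B)₁ = ∂B₃/∂y − ∂B₂/∂z = 3*y^2 + 6
(∇×B)₂ = ∂B₁/∂z − ∂B₃/∂x = 3*x^2
(∇×B)₃ = ∂B₂/∂x − ∂B₁/∂y = 4
∇×B = (3*y^2 + 6, 3*x^2, 4)
At (-1, 2, -2): (18, 3, 4).

(18, 3, 4)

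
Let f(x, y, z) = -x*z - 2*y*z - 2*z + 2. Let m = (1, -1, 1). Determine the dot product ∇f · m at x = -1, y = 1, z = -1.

∂f/∂x = -z
∂f/∂y = -2*z
∂f/∂z = -x - 2*y - 2
∇f at (-1, 1, -1) = (1, 2, -3)
∇f · m = (1)(1) + (2)(-1) + (-3)(1) = -4

-4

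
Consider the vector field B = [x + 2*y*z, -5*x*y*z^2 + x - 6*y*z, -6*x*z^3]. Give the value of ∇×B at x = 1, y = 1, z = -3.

(-24, -160, -38)

(∇×B)₁ = ∂B₃/∂y − ∂B₂/∂z = 10*x*y*z + 6*y
(∇×B)₂ = ∂B₁/∂z − ∂B₃/∂x = 2*y + 6*z^3
(∇×B)₃ = ∂B₂/∂x − ∂B₁/∂y = -5*y*z^2 - 2*z + 1
∇×B = (10*x*y*z + 6*y, 2*y + 6*z^3, -5*y*z^2 - 2*z + 1)
At (1, 1, -3): (-24, -160, -38).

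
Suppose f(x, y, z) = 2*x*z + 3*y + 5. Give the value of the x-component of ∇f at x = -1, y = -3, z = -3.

(∇f)_1 = ∂f/∂x = 2*z
At (-1, -3, -3): -6.

-6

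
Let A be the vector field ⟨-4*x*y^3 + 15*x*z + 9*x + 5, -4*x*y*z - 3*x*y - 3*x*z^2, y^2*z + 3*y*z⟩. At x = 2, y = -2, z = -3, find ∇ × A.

(∇×A)₁ = ∂A₃/∂y − ∂A₂/∂z = 4*x*y + 6*x*z + 2*y*z + 3*z
(∇×A)₂ = ∂A₁/∂z − ∂A₃/∂x = 15*x
(∇×A)₃ = ∂A₂/∂x − ∂A₁/∂y = 12*x*y^2 - 4*y*z - 3*y - 3*z^2
∇×A = (4*x*y + 6*x*z + 2*y*z + 3*z, 15*x, 12*x*y^2 - 4*y*z - 3*y - 3*z^2)
At (2, -2, -3): (-49, 30, 51).

(-49, 30, 51)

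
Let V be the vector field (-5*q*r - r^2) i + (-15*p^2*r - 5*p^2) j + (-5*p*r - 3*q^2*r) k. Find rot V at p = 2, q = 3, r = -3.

(114, -24, 145)

(∇×V)₁ = ∂V₃/∂q − ∂V₂/∂r = 15*p^2 - 6*q*r
(∇×V)₂ = ∂V₁/∂r − ∂V₃/∂p = -5*q + 3*r
(∇×V)₃ = ∂V₂/∂p − ∂V₁/∂q = -30*p*r - 10*p + 5*r
∇×V = (15*p^2 - 6*q*r, -5*q + 3*r, -30*p*r - 10*p + 5*r)
At (2, 3, -3): (114, -24, 145).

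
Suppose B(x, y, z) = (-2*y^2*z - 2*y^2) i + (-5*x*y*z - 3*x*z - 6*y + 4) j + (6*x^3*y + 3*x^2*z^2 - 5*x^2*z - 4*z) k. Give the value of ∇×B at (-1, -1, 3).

(-4, 40, -10)

(∇×B)₁ = ∂B₃/∂y − ∂B₂/∂z = 6*x^3 + 5*x*y + 3*x
(∇×B)₂ = ∂B₁/∂z − ∂B₃/∂x = -18*x^2*y - 6*x*z^2 + 10*x*z - 2*y^2
(∇×B)₃ = ∂B₂/∂x − ∂B₁/∂y = -y*z + 4*y - 3*z
∇×B = (6*x^3 + 5*x*y + 3*x, -18*x^2*y - 6*x*z^2 + 10*x*z - 2*y^2, -y*z + 4*y - 3*z)
At (-1, -1, 3): (-4, 40, -10).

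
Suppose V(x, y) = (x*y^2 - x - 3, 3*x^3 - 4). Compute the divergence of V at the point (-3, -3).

∂V₁/∂x = y^2 - 1
∂V₂/∂y = 0
∇·V = y^2 - 1
At (-3, -3): 8.

8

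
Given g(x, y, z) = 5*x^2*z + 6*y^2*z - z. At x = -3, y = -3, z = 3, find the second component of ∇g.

(∇g)_2 = ∂g/∂y = 12*y*z
At (-3, -3, 3): -108.

-108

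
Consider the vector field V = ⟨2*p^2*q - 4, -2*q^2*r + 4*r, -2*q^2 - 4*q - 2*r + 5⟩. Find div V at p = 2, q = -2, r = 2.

-2

∂V₁/∂p = 4*p*q
∂V₂/∂q = -4*q*r
∂V₃/∂r = -2
∇·V = 4*p*q - 4*q*r - 2
At (2, -2, 2): -2.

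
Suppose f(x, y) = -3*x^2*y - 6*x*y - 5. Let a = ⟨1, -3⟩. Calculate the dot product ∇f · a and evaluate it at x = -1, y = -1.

-9

∂f/∂x = -6*x*y - 6*y
∂f/∂y = -3*x^2 - 6*x
∇f at (-1, -1) = (0, 3)
∇f · a = (0)(1) + (3)(-3) = -9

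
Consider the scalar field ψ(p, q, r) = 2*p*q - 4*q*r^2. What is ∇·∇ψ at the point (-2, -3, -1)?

24

∂²ψ/∂p² = 0
∂²ψ/∂q² = 0
∂²ψ/∂r² = -8*q
∇²ψ = -8*q
At (-2, -3, -1): 24.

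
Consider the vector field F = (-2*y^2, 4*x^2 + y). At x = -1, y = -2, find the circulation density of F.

∂F₂/∂x = 8*x
∂F₁/∂y = -4*y
Scalar curl = 8*x + 4*y
At (-1, -2): -16.

-16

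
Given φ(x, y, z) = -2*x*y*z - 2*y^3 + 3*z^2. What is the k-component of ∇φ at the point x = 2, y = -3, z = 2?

(∇φ)_3 = ∂φ/∂z = -2*x*y + 6*z
At (2, -3, 2): 24.

24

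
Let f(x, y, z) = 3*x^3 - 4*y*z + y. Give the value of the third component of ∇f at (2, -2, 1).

(∇f)_3 = ∂f/∂z = -4*y
At (2, -2, 1): 8.

8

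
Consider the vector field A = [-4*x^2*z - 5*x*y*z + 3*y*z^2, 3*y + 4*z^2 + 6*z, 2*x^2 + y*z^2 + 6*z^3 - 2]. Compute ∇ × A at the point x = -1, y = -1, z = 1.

(-13, -11, -8)

(∇×A)₁ = ∂A₃/∂y − ∂A₂/∂z = z^2 - 8*z - 6
(∇×A)₂ = ∂A₁/∂z − ∂A₃/∂x = -4*x^2 - 5*x*y - 4*x + 6*y*z
(∇×A)₃ = ∂A₂/∂x − ∂A₁/∂y = 5*x*z - 3*z^2
∇×A = (z^2 - 8*z - 6, -4*x^2 - 5*x*y - 4*x + 6*y*z, 5*x*z - 3*z^2)
At (-1, -1, 1): (-13, -11, -8).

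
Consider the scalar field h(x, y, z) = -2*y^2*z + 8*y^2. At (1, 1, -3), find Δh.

28

∂²h/∂x² = 0
∂²h/∂y² = 4*(-z + 4)
∂²h/∂z² = 0
∇²h = -4*z + 16
At (1, 1, -3): 28.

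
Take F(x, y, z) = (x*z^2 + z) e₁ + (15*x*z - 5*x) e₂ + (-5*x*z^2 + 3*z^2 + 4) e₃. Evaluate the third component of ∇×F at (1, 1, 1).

10

(∇×F)_3 = ∂F₂/∂x − ∂F₁/∂y
= 15*z - 5 − (0)
= 15*z - 5
At (1, 1, 1): 10.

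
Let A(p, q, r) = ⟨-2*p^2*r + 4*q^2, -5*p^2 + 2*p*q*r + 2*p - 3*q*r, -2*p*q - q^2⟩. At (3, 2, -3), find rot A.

(∇×A)₁ = ∂A₃/∂q − ∂A₂/∂r = -2*p*q - 2*p + q
(∇×A)₂ = ∂A₁/∂r − ∂A₃/∂p = -2*p^2 + 2*q
(∇×A)₃ = ∂A₂/∂p − ∂A₁/∂q = -10*p + 2*q*r - 8*q + 2
∇×A = (-2*p*q - 2*p + q, -2*p^2 + 2*q, -10*p + 2*q*r - 8*q + 2)
At (3, 2, -3): (-16, -14, -56).

(-16, -14, -56)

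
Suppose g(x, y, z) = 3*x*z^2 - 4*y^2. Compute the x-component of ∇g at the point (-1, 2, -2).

(∇g)_1 = ∂g/∂x = 3*z^2
At (-1, 2, -2): 12.

12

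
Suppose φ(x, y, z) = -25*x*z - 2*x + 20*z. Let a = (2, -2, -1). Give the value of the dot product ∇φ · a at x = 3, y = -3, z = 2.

-49

∂φ/∂x = -25*z - 2
∂φ/∂y = 0
∂φ/∂z = -25*x + 20
∇φ at (3, -3, 2) = (-52, 0, -55)
∇φ · a = (-52)(2) + (0)(-2) + (-55)(-1) = -49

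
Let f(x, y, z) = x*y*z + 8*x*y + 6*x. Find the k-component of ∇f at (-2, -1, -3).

2

(∇f)_3 = ∂f/∂z = x*y
At (-2, -1, -3): 2.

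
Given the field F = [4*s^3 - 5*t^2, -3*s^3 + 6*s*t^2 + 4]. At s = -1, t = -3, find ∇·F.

48

∂F₁/∂s = 12*s^2
∂F₂/∂t = 12*s*t
∇·F = 12*s^2 + 12*s*t
At (-1, -3): 48.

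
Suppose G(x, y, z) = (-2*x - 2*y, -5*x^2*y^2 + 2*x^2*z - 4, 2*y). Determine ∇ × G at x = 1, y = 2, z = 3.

(∇×G)₁ = ∂G₃/∂y − ∂G₂/∂z = -2*x^2 + 2
(∇×G)₂ = ∂G₁/∂z − ∂G₃/∂x = 0
(∇×G)₃ = ∂G₂/∂x − ∂G₁/∂y = -10*x*y^2 + 4*x*z + 2
∇×G = (-2*x^2 + 2, 0, -10*x*y^2 + 4*x*z + 2)
At (1, 2, 3): (0, 0, -26).

(0, 0, -26)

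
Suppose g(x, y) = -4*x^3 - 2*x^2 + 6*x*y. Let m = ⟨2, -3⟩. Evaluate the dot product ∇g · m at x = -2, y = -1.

-56

∂g/∂x = -12*x^2 - 4*x + 6*y
∂g/∂y = 6*x
∇g at (-2, -1) = (-46, -12)
∇g · m = (-46)(2) + (-12)(-3) = -56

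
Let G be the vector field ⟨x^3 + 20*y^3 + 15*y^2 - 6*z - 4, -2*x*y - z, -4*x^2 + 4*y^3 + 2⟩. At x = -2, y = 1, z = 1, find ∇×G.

(13, -22, -92)

(∇×G)₁ = ∂G₃/∂y − ∂G₂/∂z = 12*y^2 + 1
(∇×G)₂ = ∂G₁/∂z − ∂G₃/∂x = 8*x - 6
(∇×G)₃ = ∂G₂/∂x − ∂G₁/∂y = -60*y^2 - 32*y
∇×G = (12*y^2 + 1, 8*x - 6, -60*y^2 - 32*y)
At (-2, 1, 1): (13, -22, -92).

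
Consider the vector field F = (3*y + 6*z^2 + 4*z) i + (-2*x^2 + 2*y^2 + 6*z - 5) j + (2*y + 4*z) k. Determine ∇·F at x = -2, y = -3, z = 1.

∂F₁/∂x = 0
∂F₂/∂y = 4*y
∂F₃/∂z = 4
∇·F = 4*y + 4
At (-2, -3, 1): -8.

-8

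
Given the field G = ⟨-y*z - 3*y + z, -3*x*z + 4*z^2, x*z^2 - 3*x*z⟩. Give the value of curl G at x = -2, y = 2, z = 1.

(-14, 1, 1)

(∇×G)₁ = ∂G₃/∂y − ∂G₂/∂z = 3*x - 8*z
(∇×G)₂ = ∂G₁/∂z − ∂G₃/∂x = -y - z^2 + 3*z + 1
(∇×G)₃ = ∂G₂/∂x − ∂G₁/∂y = -2*z + 3
∇×G = (3*x - 8*z, -y - z^2 + 3*z + 1, -2*z + 3)
At (-2, 2, 1): (-14, 1, 1).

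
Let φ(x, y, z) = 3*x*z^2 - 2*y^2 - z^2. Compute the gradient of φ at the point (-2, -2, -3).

∂φ/∂x = 3*z^2
∂φ/∂y = -4*y
∂φ/∂z = 6*x*z - 2*z
∇φ = (3*z^2, -4*y, 6*x*z - 2*z)
At (-2, -2, -3): (27, 8, 42).

(27, 8, 42)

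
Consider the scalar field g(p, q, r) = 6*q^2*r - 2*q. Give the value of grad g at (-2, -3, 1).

∂g/∂p = 0
∂g/∂q = 12*q*r - 2
∂g/∂r = 6*q^2
∇g = (0, 12*q*r - 2, 6*q^2)
At (-2, -3, 1): (0, -38, 54).

(0, -38, 54)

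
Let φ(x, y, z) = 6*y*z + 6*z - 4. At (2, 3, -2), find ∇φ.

∂φ/∂x = 0
∂φ/∂y = 6*z
∂φ/∂z = 6*y + 6
∇φ = (0, 6*z, 6*y + 6)
At (2, 3, -2): (0, -12, 24).

(0, -12, 24)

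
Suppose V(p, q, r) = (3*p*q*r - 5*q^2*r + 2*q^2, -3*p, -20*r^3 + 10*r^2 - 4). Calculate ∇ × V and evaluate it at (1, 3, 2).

(∇×V)₁ = ∂V₃/∂q − ∂V₂/∂r = 0
(∇×V)₂ = ∂V₁/∂r − ∂V₃/∂p = 3*p*q - 5*q^2
(∇×V)₃ = ∂V₂/∂p − ∂V₁/∂q = -3*p*r + 10*q*r - 4*q - 3
∇×V = (0, 3*p*q - 5*q^2, -3*p*r + 10*q*r - 4*q - 3)
At (1, 3, 2): (0, -36, 39).

(0, -36, 39)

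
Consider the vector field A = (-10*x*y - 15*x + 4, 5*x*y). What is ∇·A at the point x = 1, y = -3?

∂A₁/∂x = -10*y - 15
∂A₂/∂y = 5*x
∇·A = 5*x - 10*y - 15
At (1, -3): 20.

20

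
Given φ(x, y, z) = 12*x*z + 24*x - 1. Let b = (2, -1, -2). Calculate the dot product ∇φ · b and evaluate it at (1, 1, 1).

∂φ/∂x = 12*z + 24
∂φ/∂y = 0
∂φ/∂z = 12*x
∇φ at (1, 1, 1) = (36, 0, 12)
∇φ · b = (36)(2) + (0)(-1) + (12)(-2) = 48

48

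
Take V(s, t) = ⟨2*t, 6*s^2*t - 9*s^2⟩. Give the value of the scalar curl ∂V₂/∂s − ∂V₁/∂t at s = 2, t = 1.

-14

∂V₂/∂s = 12*s*t - 18*s
∂V₁/∂t = 2
Scalar curl = 12*s*t - 18*s - 2
At (2, 1): -14.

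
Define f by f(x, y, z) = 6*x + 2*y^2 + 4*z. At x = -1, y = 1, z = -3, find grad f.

∂f/∂x = 6
∂f/∂y = 4*y
∂f/∂z = 4
∇f = (6, 4*y, 4)
At (-1, 1, -3): (6, 4, 4).

(6, 4, 4)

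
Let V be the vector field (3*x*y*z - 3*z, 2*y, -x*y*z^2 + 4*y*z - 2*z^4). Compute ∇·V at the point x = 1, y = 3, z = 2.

-44

∂V₁/∂x = 3*y*z
∂V₂/∂y = 2
∂V₃/∂z = -2*x*y*z + 4*y - 8*z^3
∇·V = -2*x*y*z + 3*y*z + 4*y - 8*z^3 + 2
At (1, 3, 2): -44.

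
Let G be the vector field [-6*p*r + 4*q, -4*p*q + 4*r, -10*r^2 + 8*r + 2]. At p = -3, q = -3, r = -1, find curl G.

(-4, 18, 8)

(∇×G)₁ = ∂G₃/∂q − ∂G₂/∂r = -4
(∇×G)₂ = ∂G₁/∂r − ∂G₃/∂p = -6*p
(∇×G)₃ = ∂G₂/∂p − ∂G₁/∂q = -4*q - 4
∇×G = (-4, -6*p, -4*q - 4)
At (-3, -3, -1): (-4, 18, 8).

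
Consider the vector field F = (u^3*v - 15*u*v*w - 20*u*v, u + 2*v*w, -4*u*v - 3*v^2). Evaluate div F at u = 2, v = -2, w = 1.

48

∂F₁/∂u = 3*u^2*v - 15*v*w - 20*v
∂F₂/∂v = 2*w
∂F₃/∂w = 0
∇·F = 3*u^2*v - 15*v*w - 20*v + 2*w
At (2, -2, 1): 48.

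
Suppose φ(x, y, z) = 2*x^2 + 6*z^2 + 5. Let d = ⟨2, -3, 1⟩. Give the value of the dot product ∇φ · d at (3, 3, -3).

-12

∂φ/∂x = 4*x
∂φ/∂y = 0
∂φ/∂z = 12*z
∇φ at (3, 3, -3) = (12, 0, -36)
∇φ · d = (12)(2) + (0)(-3) + (-36)(1) = -12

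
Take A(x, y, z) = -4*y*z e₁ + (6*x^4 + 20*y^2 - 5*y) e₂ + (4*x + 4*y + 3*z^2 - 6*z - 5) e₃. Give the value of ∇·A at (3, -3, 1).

∂A₁/∂x = 0
∂A₂/∂y = 40*y - 5
∂A₃/∂z = 6*z - 6
∇·A = 40*y + 6*z - 11
At (3, -3, 1): -125.

-125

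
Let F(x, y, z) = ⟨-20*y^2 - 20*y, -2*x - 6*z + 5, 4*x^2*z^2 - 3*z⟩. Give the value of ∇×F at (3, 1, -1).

(6, -24, 58)

(∇×F)₁ = ∂F₃/∂y − ∂F₂/∂z = 6
(∇×F)₂ = ∂F₁/∂z − ∂F₃/∂x = -8*x*z^2
(∇×F)₃ = ∂F₂/∂x − ∂F₁/∂y = 40*y + 18
∇×F = (6, -8*x*z^2, 40*y + 18)
At (3, 1, -1): (6, -24, 58).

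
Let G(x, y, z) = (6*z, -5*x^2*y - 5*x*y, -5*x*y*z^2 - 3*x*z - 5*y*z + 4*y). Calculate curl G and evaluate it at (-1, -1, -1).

(∇×G)₁ = ∂G₃/∂y − ∂G₂/∂z = -5*x*z^2 - 5*z + 4
(∇×G)₂ = ∂G₁/∂z − ∂G₃/∂x = 5*y*z^2 + 3*z + 6
(∇×G)₃ = ∂G₂/∂x − ∂G₁/∂y = -10*x*y - 5*y
∇×G = (-5*x*z^2 - 5*z + 4, 5*y*z^2 + 3*z + 6, -10*x*y - 5*y)
At (-1, -1, -1): (14, -2, -5).

(14, -2, -5)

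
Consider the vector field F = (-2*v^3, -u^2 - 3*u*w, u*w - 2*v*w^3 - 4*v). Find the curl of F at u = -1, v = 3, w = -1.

(-5, 1, 59)

(∇×F)₁ = ∂F₃/∂v − ∂F₂/∂w = 3*u - 2*w^3 - 4
(∇×F)₂ = ∂F₁/∂w − ∂F₃/∂u = -w
(∇×F)₃ = ∂F₂/∂u − ∂F₁/∂v = -2*u + 6*v^2 - 3*w
∇×F = (3*u - 2*w^3 - 4, -w, -2*u + 6*v^2 - 3*w)
At (-1, 3, -1): (-5, 1, 59).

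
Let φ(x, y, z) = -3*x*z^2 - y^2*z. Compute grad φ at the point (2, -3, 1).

(-3, 6, -21)

∂φ/∂x = -3*z^2
∂φ/∂y = -2*y*z
∂φ/∂z = -6*x*z - y^2
∇φ = (-3*z^2, -2*y*z, -6*x*z - y^2)
At (2, -3, 1): (-3, 6, -21).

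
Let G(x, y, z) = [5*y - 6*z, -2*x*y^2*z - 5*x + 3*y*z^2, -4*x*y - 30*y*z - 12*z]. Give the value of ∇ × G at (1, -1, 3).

(∇×G)₁ = ∂G₃/∂y − ∂G₂/∂z = 2*x*y^2 - 4*x - 6*y*z - 30*z
(∇×G)₂ = ∂G₁/∂z − ∂G₃/∂x = 4*y - 6
(∇×G)₃ = ∂G₂/∂x − ∂G₁/∂y = -2*y^2*z - 10
∇×G = (2*x*y^2 - 4*x - 6*y*z - 30*z, 4*y - 6, -2*y^2*z - 10)
At (1, -1, 3): (-74, -10, -16).

(-74, -10, -16)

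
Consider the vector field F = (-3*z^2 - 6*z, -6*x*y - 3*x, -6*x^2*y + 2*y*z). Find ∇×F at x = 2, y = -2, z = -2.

(-28, -42, 9)

(∇×F)₁ = ∂F₃/∂y − ∂F₂/∂z = -6*x^2 + 2*z
(∇×F)₂ = ∂F₁/∂z − ∂F₃/∂x = 12*x*y - 6*z - 6
(∇×F)₃ = ∂F₂/∂x − ∂F₁/∂y = -6*y - 3
∇×F = (-6*x^2 + 2*z, 12*x*y - 6*z - 6, -6*y - 3)
At (2, -2, -2): (-28, -42, 9).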